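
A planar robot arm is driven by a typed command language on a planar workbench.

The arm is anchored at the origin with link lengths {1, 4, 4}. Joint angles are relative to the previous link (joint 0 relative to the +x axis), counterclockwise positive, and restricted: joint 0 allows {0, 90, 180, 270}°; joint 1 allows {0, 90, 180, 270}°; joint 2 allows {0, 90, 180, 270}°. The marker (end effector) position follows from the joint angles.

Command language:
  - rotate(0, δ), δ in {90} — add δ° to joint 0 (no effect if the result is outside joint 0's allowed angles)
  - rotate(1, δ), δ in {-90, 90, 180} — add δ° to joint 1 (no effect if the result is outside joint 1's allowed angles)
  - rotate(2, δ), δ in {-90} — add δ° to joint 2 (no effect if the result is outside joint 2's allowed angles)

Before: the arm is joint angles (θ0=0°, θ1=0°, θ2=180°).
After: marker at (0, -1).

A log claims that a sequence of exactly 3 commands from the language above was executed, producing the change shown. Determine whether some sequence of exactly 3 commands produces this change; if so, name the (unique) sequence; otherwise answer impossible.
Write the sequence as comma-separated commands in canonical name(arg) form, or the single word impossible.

t0: joint angles (θ0=0°, θ1=0°, θ2=180°)
[1] after rotate(0, 90): joint angles (θ0=90°, θ1=0°, θ2=180°)
[2] after rotate(0, 90): joint angles (θ0=180°, θ1=0°, θ2=180°)
[3] after rotate(0, 90): joint angles (θ0=270°, θ1=0°, θ2=180°)
all 125 alternatives checked — unique.

rotate(0, 90), rotate(0, 90), rotate(0, 90)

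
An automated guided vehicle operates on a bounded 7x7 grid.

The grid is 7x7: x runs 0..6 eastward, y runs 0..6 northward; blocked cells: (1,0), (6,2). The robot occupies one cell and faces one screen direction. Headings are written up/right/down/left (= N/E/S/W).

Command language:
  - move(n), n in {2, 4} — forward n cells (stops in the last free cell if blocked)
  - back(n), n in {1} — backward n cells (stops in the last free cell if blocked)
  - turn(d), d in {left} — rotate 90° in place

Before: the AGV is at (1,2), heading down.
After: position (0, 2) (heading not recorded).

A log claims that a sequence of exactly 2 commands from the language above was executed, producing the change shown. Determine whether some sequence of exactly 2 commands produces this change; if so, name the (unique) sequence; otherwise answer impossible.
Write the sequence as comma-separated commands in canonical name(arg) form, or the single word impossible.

turn(left), back(1)

key: order matters: swapping turn(left) and back(1) lands elsewhere
initial: at (1,2), heading down
t=1 turn(left) ⇒ at (1,2), heading right
t=2 back(1) ⇒ at (0,2), heading right
no rival 2-sequence matches.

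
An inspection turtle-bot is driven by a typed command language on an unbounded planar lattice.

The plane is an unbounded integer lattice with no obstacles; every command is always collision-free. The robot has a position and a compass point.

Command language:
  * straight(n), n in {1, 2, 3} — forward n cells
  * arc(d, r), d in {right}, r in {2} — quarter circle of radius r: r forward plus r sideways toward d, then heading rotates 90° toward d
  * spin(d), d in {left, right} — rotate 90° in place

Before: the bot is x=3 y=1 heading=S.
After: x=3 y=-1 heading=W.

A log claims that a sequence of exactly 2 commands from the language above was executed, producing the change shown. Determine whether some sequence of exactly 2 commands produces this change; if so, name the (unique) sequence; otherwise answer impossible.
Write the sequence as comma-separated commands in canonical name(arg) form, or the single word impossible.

key: position moved to (3,-1) AND the heading swung to W — translation plus rotation needed
initial: x=3 y=1 heading=S
step 1 (straight(2)): x=3 y=-1 heading=S
step 2 (spin(right)): x=3 y=-1 heading=W
no other 2-command option fits: unique.

straight(2), spin(right)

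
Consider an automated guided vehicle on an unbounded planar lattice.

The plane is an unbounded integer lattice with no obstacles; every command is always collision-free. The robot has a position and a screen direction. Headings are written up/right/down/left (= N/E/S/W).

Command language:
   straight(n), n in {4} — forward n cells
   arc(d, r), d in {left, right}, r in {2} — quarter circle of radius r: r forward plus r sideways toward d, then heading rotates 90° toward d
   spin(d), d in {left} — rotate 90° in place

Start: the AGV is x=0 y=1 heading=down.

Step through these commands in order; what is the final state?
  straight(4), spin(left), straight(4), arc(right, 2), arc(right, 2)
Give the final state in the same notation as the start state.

x=4 y=-7 heading=left

begin: x=0 y=1 heading=down
[1] after straight(4): x=0 y=-3 heading=down
[2] after spin(left): x=0 y=-3 heading=right
[3] after straight(4): x=4 y=-3 heading=right
[4] after arc(right, 2): x=6 y=-5 heading=down
[5] after arc(right, 2): x=4 y=-7 heading=left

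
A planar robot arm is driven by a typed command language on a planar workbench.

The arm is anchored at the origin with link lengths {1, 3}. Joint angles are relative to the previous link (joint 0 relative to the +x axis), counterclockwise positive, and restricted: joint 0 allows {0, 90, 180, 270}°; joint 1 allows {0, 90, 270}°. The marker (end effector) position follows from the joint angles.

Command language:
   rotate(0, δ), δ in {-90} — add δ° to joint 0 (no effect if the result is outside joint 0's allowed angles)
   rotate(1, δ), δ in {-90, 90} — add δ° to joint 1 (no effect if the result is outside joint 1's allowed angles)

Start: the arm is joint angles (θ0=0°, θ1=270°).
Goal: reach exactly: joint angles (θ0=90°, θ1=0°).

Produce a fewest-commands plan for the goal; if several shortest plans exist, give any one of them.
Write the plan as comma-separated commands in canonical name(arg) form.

rotate(0, -90), rotate(0, -90), rotate(0, -90), rotate(1, 90)

t0: joint angles (θ0=0°, θ1=270°)
1. rotate(0, -90) → joint angles (θ0=270°, θ1=270°)
2. rotate(0, -90) → joint angles (θ0=180°, θ1=270°)
3. rotate(0, -90) → joint angles (θ0=90°, θ1=270°)
4. rotate(1, 90) → joint angles (θ0=90°, θ1=0°)
minimal: 4 command(s), checked below 4.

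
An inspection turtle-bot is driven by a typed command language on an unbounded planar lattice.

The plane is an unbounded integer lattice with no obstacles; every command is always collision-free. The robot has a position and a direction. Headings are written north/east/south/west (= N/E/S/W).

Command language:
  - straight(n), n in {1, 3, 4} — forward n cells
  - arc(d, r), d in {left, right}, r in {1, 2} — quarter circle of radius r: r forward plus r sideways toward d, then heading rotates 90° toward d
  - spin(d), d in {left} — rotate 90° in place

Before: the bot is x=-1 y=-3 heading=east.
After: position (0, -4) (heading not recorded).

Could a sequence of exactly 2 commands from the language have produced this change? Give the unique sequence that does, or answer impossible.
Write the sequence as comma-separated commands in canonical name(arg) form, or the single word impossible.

key: running spin(left) before arc(right, 1) would end elsewhere — order is forced
start: x=-1 y=-3 heading=east
step 1 (arc(right, 1)): x=0 y=-4 heading=south
step 2 (spin(left)): x=0 y=-4 heading=east
uniquely the one of 64 2-step routes that fits.

arc(right, 1), spin(left)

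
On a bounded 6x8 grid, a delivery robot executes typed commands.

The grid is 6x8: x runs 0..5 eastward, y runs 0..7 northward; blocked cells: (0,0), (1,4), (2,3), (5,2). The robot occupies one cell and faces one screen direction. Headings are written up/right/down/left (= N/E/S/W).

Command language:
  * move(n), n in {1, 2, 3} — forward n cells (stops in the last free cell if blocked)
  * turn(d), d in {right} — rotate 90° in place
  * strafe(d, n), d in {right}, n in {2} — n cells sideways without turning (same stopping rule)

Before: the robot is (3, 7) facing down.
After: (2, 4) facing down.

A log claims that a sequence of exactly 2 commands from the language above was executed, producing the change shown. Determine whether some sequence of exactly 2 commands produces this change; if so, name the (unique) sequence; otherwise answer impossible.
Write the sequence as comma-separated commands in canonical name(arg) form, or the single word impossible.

move(3), strafe(right, 2)

key: strafe(right, 2) is stopped early by the blocked cell at (1,4)
initial: (3, 7) facing down
[1] after move(3): (3, 4) facing down
[2] after strafe(right, 2): (2, 4) facing down
no other 2-command option fits: unique.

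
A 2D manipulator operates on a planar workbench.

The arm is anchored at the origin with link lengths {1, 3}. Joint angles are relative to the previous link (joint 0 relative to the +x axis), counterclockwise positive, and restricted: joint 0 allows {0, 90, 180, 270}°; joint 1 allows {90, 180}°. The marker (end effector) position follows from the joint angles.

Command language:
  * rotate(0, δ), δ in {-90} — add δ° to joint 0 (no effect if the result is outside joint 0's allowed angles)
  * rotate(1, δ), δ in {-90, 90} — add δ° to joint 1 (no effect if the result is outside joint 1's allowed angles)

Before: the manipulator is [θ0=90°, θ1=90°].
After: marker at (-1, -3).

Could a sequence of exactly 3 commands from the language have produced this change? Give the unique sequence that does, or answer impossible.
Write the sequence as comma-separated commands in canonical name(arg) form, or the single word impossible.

rotate(0, -90), rotate(0, -90), rotate(0, -90)

from: [θ0=90°, θ1=90°]
1. rotate(0, -90) → [θ0=0°, θ1=90°]
2. rotate(0, -90) → [θ0=270°, θ1=90°]
3. rotate(0, -90) → [θ0=180°, θ1=90°]
uniquely the one of 27 3-step routes that fits.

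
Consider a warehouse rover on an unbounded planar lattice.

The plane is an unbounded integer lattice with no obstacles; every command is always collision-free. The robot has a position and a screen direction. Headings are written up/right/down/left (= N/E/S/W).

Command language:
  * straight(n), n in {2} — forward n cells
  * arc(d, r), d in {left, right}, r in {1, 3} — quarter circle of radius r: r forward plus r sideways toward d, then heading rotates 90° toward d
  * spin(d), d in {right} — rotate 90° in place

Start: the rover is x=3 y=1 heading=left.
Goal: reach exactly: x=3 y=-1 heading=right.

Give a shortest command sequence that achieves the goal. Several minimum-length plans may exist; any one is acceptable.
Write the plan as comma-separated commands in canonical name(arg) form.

start: x=3 y=1 heading=left
step 1 (arc(left, 1)): x=2 y=0 heading=down
step 2 (arc(left, 1)): x=3 y=-1 heading=right
no 1-step plan works, so 2 is optimal.

arc(left, 1), arc(left, 1)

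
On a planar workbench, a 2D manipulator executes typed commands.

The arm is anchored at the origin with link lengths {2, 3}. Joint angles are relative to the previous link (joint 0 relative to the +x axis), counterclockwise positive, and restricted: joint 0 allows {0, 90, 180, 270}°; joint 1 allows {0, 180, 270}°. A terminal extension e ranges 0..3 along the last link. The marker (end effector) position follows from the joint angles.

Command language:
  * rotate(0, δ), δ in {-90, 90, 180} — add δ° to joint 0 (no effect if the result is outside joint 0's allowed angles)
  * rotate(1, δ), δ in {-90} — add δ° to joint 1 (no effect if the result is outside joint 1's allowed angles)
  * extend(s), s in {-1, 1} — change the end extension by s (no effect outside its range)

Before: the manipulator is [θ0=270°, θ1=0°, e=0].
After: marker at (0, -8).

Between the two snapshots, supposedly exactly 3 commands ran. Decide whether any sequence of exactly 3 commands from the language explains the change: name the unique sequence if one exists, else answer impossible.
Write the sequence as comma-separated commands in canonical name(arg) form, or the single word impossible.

extend(1), extend(1), extend(1)

from: [θ0=270°, θ1=0°, e=0]
1. extend(1) → [θ0=270°, θ1=0°, e=1]
2. extend(1) → [θ0=270°, θ1=0°, e=2]
3. extend(1) → [θ0=270°, θ1=0°, e=3]
no rival 3-sequence matches.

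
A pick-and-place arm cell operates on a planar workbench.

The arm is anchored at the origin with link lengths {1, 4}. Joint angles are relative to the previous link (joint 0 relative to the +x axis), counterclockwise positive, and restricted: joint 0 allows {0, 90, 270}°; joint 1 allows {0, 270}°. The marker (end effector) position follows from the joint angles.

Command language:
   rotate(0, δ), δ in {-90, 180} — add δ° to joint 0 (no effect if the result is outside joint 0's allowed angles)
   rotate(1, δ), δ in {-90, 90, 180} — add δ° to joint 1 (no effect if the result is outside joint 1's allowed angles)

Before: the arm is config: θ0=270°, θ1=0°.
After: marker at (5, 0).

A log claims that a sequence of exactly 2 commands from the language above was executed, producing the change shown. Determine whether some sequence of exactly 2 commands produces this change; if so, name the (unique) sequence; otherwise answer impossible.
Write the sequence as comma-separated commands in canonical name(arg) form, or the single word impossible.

rotate(0, 180), rotate(0, -90)

key: order matters: swapping rotate(0, 180) and rotate(0, -90) lands elsewhere
start: config: θ0=270°, θ1=0°
step 1 (rotate(0, 180)): config: θ0=90°, θ1=0°
step 2 (rotate(0, -90)): config: θ0=0°, θ1=0°
uniquely the one of 25 2-step routes that fits.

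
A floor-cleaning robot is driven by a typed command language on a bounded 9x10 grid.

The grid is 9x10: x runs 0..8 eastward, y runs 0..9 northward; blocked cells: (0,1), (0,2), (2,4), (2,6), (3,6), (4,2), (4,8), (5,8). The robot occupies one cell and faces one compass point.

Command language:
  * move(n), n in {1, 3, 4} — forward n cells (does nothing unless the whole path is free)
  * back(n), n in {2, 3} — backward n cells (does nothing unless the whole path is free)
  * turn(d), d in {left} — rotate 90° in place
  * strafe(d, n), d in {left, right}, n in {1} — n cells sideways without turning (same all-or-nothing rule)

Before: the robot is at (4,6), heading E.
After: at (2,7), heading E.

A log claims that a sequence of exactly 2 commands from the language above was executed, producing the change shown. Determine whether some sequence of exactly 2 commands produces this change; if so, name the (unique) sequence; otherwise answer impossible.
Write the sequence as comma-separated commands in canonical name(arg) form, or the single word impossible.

strafe(left, 1), back(2)

key: order matters: swapping strafe(left, 1) and back(2) lands elsewhere
start: at (4,6), heading E
step 1 (strafe(left, 1)): at (4,7), heading E
step 2 (back(2)): at (2,7), heading E
uniquely the one of 64 2-step routes that fits.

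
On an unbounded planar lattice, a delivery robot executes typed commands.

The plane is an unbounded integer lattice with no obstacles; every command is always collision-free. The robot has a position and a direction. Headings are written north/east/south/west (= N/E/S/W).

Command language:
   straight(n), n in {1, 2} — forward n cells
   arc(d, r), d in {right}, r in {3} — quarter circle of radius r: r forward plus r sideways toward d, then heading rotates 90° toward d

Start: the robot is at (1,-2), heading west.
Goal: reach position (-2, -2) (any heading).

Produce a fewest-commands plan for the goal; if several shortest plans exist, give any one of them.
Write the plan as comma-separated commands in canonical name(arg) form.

straight(1), straight(2)

t0: at (1,-2), heading west
step 1 (straight(1)): at (0,-2), heading west
step 2 (straight(2)): at (-2,-2), heading west
shorter routes all fall short; 2 is best.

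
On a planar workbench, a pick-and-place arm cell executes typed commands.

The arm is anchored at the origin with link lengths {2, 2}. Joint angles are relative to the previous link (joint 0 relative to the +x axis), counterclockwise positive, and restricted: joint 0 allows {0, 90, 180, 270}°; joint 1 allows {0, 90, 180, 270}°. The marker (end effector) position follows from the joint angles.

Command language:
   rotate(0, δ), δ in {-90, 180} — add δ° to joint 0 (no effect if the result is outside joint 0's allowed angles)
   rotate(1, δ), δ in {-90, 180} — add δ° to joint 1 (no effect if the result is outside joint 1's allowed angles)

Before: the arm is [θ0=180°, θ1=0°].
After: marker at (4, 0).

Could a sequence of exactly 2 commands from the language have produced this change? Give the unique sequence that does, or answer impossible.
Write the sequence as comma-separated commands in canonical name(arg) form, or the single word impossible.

begin: [θ0=180°, θ1=0°]
step 1 (rotate(0, -90)): [θ0=90°, θ1=0°]
step 2 (rotate(0, -90)): [θ0=0°, θ1=0°]
all 16 alternatives checked — unique.

rotate(0, -90), rotate(0, -90)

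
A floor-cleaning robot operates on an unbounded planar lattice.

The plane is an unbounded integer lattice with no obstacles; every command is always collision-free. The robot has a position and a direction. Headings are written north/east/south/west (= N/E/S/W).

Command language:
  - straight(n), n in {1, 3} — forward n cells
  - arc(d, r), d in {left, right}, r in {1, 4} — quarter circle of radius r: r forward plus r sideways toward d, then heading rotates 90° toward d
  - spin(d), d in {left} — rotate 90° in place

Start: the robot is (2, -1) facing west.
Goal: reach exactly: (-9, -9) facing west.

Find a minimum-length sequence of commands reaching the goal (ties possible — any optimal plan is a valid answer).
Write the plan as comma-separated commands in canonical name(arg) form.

initial: (2, -1) facing west
1. arc(left, 4) → (-2, -5) facing south
2. arc(right, 4) → (-6, -9) facing west
3. straight(3) → (-9, -9) facing west
shorter routes all fall short; 3 is best.

arc(left, 4), arc(right, 4), straight(3)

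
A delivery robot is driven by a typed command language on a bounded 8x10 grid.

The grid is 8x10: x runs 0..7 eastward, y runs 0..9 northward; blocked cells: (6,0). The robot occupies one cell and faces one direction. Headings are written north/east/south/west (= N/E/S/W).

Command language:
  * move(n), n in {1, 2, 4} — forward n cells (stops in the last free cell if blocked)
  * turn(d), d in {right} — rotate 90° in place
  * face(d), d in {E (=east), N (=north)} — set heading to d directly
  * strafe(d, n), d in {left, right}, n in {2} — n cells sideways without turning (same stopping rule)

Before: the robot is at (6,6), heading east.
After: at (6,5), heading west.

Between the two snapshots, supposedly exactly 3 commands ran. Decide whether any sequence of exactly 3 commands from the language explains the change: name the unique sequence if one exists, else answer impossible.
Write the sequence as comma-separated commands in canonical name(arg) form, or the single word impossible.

turn(right), move(1), turn(right)

key: cell and facing (now W) both changed — the 3 commands mix motion and turning
begin: at (6,6), heading east
t=1 turn(right) ⇒ at (6,6), heading south
t=2 move(1) ⇒ at (6,5), heading south
t=3 turn(right) ⇒ at (6,5), heading west
no rival 3-sequence matches.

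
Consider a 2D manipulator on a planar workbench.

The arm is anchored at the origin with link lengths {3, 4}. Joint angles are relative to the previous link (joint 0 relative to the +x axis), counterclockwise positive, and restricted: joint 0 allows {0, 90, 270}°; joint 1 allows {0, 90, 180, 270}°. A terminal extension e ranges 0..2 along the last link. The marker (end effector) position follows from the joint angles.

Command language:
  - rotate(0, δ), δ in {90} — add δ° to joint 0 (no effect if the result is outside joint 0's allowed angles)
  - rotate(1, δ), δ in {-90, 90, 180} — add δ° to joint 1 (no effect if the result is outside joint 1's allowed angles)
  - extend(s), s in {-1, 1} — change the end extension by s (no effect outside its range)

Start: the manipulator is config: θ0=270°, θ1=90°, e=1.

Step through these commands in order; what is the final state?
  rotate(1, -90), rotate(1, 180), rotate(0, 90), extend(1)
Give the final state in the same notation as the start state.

start: config: θ0=270°, θ1=90°, e=1
[1] after rotate(1, -90): config: θ0=270°, θ1=0°, e=1
[2] after rotate(1, 180): config: θ0=270°, θ1=180°, e=1
[3] after rotate(0, 90): config: θ0=0°, θ1=180°, e=1
[4] after extend(1): config: θ0=0°, θ1=180°, e=2

config: θ0=0°, θ1=180°, e=2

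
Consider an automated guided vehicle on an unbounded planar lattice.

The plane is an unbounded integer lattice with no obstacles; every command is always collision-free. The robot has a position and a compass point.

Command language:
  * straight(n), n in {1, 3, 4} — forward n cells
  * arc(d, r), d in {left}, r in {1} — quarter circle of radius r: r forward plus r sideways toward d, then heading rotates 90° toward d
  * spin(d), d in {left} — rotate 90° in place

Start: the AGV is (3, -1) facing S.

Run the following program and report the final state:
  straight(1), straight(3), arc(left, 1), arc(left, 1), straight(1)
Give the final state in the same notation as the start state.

initial: (3, -1) facing S
[1] after straight(1): (3, -2) facing S
[2] after straight(3): (3, -5) facing S
[3] after arc(left, 1): (4, -6) facing E
[4] after arc(left, 1): (5, -5) facing N
[5] after straight(1): (5, -4) facing N

(5, -4) facing N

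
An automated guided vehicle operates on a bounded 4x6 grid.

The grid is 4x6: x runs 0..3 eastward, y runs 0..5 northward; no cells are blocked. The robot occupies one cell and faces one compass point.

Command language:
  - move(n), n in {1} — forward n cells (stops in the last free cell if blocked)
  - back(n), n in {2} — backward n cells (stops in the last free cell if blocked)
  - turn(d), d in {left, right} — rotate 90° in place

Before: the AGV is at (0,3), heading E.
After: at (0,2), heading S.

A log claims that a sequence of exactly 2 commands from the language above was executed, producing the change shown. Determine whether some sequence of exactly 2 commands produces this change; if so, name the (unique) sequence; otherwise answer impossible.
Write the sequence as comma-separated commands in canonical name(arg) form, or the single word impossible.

key: cell and facing (now S) both changed — the 2 commands mix motion and turning
begin: at (0,3), heading E
[1] after turn(right): at (0,3), heading S
[2] after move(1): at (0,2), heading S
no rival 2-sequence matches.

turn(right), move(1)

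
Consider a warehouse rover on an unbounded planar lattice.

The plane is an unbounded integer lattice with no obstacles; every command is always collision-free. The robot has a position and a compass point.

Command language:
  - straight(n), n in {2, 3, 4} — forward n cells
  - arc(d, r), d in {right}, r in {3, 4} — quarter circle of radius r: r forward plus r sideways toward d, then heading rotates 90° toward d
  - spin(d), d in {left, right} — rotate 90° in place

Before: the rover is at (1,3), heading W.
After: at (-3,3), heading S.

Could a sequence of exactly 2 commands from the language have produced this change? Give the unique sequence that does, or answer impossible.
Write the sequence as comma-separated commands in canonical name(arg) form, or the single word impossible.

straight(4), spin(left)

key: running spin(left) before straight(4) would end elsewhere — order is forced
start: at (1,3), heading W
[1] after straight(4): at (-3,3), heading W
[2] after spin(left): at (-3,3), heading S
no rival 2-sequence matches.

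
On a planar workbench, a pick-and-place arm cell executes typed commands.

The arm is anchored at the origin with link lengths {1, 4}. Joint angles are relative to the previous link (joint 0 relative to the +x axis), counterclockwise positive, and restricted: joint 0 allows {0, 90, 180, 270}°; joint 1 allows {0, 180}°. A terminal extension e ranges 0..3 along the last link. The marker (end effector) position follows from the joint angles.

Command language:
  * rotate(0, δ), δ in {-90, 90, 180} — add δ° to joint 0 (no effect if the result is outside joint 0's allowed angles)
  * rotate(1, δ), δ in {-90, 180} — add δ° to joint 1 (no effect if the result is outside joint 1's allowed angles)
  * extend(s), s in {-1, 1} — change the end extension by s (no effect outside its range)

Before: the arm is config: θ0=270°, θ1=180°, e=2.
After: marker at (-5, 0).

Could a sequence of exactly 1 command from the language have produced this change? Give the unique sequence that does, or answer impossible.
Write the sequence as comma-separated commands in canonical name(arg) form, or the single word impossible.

rotate(0, 90)

initial: config: θ0=270°, θ1=180°, e=2
step 1 (rotate(0, 90)): config: θ0=0°, θ1=180°, e=2
all 7 alternatives checked — unique.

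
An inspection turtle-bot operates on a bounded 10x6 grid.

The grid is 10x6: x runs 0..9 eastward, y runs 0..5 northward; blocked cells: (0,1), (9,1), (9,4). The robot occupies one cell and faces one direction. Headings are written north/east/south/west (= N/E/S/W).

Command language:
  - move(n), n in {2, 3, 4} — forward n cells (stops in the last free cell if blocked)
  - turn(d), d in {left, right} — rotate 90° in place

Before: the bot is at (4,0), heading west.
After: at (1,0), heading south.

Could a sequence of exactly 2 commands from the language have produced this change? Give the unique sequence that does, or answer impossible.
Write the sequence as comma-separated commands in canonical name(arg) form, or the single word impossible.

move(3), turn(left)

key: running turn(left) before move(3) would end elsewhere — order is forced
from: at (4,0), heading west
t=1 move(3) ⇒ at (1,0), heading west
t=2 turn(left) ⇒ at (1,0), heading south
all 25 alternatives checked — unique.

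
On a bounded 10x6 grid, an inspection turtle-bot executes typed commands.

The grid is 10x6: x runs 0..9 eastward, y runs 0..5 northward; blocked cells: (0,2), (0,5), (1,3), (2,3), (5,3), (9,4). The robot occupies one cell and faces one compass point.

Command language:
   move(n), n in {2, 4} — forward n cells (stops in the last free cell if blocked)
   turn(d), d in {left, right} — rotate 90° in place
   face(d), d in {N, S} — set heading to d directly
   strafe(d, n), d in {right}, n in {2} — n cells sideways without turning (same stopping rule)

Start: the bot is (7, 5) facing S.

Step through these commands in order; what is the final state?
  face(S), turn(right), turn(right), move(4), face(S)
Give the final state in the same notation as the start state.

(7, 5) facing S

t0: (7, 5) facing S
1. face(S) → (7, 5) facing S
2. turn(right) → (7, 5) facing W
3. turn(right) → (7, 5) facing N
4. move(4) → (7, 5) facing N
5. face(S) → (7, 5) facing S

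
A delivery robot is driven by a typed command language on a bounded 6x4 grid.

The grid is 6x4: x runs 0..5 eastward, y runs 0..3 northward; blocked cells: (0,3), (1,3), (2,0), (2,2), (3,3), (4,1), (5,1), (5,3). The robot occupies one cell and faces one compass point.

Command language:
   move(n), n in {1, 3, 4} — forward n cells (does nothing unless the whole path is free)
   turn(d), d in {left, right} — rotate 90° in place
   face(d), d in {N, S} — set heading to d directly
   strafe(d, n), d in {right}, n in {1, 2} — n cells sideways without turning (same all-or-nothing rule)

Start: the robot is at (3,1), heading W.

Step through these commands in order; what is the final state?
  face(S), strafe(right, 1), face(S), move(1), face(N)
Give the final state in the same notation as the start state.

at (2,1), heading N

initial: at (3,1), heading W
1. face(S) → at (3,1), heading S
2. strafe(right, 1) → at (2,1), heading S
3. face(S) → at (2,1), heading S
4. move(1) → at (2,1), heading S
5. face(N) → at (2,1), heading N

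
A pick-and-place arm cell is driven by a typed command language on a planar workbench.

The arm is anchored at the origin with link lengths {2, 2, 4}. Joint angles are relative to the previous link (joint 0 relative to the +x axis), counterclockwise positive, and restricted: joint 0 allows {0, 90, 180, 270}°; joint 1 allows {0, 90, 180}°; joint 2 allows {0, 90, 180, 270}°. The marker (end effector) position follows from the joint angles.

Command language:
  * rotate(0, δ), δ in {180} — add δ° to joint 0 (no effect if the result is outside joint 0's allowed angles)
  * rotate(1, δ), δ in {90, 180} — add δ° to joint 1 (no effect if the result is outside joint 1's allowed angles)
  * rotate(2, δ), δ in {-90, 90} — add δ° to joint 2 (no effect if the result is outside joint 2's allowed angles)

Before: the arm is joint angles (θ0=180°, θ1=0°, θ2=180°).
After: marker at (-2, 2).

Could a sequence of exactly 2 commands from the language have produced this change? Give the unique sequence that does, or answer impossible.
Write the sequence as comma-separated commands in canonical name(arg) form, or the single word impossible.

key: order matters: swapping rotate(1, 90) and rotate(1, 180) lands elsewhere
t0: joint angles (θ0=180°, θ1=0°, θ2=180°)
[1] after rotate(1, 90): joint angles (θ0=180°, θ1=90°, θ2=180°)
[2] after rotate(1, 180): joint angles (θ0=180°, θ1=90°, θ2=180°)
no other 2-command option fits: unique.

rotate(1, 90), rotate(1, 180)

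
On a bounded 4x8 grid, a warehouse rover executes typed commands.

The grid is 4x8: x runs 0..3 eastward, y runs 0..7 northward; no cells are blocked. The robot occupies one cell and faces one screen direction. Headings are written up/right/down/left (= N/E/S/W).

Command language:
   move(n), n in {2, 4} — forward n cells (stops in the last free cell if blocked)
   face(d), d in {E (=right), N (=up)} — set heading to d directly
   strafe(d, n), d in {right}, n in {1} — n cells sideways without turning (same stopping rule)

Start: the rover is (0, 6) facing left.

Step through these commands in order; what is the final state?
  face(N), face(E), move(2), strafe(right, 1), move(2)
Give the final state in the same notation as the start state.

(3, 5) facing right

start: (0, 6) facing left
step 1 (face(N)): (0, 6) facing up
step 2 (face(E)): (0, 6) facing right
step 3 (move(2)): (2, 6) facing right
step 4 (strafe(right, 1)): (2, 5) facing right
step 5 (move(2)): (3, 5) facing right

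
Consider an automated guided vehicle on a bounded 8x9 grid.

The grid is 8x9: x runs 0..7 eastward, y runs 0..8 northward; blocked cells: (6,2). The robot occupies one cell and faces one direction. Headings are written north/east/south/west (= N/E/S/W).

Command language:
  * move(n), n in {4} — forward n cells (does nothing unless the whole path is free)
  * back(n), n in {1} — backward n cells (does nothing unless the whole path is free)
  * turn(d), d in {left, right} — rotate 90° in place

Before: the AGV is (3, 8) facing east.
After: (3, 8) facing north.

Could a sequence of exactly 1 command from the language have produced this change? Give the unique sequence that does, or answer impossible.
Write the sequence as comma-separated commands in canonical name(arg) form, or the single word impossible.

key: (3,8) unchanged — the single command moves nothing
begin: (3, 8) facing east
[1] after turn(left): (3, 8) facing north
uniquely the one of 4 1-step routes that fits.

turn(left)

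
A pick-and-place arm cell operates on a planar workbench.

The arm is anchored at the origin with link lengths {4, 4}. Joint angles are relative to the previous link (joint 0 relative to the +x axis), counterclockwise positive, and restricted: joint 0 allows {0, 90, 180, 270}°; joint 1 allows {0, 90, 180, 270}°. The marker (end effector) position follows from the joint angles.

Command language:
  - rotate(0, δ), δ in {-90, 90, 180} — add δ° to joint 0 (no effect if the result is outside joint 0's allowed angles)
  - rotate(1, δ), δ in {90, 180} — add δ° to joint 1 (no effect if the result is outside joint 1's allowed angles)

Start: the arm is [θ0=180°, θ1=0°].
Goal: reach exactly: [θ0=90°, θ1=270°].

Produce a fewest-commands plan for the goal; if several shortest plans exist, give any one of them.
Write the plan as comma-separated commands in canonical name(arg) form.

begin: [θ0=180°, θ1=0°]
t=1 rotate(0, -90) ⇒ [θ0=90°, θ1=0°]
t=2 rotate(1, 180) ⇒ [θ0=90°, θ1=180°]
t=3 rotate(1, 90) ⇒ [θ0=90°, θ1=270°]
no 2-step plan works, so 3 is optimal.

rotate(0, -90), rotate(1, 180), rotate(1, 90)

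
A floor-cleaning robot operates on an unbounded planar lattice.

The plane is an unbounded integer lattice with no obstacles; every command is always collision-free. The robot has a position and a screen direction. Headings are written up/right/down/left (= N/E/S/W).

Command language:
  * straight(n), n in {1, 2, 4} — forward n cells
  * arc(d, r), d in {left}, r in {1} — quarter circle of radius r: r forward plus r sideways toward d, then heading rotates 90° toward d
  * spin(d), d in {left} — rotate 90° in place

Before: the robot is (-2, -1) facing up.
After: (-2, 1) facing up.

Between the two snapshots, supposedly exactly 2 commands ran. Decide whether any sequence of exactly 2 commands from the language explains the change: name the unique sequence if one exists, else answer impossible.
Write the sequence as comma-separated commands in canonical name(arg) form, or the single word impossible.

key: still facing N at the end — nothing in the sequence rotates
from: (-2, -1) facing up
1. straight(1) → (-2, 0) facing up
2. straight(1) → (-2, 1) facing up
no rival 2-sequence matches.

straight(1), straight(1)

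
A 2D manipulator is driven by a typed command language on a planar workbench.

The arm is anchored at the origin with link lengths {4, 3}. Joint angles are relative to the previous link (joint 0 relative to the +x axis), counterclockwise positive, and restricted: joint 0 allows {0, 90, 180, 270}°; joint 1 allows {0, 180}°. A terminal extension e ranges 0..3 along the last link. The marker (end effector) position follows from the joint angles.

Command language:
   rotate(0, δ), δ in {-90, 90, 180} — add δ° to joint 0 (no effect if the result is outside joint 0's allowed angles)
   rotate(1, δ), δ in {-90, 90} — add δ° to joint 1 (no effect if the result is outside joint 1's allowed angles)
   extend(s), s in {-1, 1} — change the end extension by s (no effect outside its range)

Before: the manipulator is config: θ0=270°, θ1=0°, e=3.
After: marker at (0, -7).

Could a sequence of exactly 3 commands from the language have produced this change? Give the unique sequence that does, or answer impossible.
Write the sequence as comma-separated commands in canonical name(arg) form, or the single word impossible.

extend(-1), extend(-1), extend(-1)

begin: config: θ0=270°, θ1=0°, e=3
t=1 extend(-1) ⇒ config: θ0=270°, θ1=0°, e=2
t=2 extend(-1) ⇒ config: θ0=270°, θ1=0°, e=1
t=3 extend(-1) ⇒ config: θ0=270°, θ1=0°, e=0
uniquely the one of 343 3-step routes that fits.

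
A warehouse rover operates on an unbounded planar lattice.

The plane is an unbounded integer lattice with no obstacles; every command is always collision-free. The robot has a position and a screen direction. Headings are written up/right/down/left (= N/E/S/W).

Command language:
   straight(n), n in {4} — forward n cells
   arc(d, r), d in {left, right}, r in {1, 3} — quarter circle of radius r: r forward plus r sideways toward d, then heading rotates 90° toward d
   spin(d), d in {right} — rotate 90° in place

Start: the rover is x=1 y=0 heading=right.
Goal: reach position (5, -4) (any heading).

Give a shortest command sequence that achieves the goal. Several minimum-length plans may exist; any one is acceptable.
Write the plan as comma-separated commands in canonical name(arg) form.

arc(right, 3), arc(left, 1)

start: x=1 y=0 heading=right
1. arc(right, 3) → x=4 y=-3 heading=down
2. arc(left, 1) → x=5 y=-4 heading=right
shorter routes all fall short; 2 is best.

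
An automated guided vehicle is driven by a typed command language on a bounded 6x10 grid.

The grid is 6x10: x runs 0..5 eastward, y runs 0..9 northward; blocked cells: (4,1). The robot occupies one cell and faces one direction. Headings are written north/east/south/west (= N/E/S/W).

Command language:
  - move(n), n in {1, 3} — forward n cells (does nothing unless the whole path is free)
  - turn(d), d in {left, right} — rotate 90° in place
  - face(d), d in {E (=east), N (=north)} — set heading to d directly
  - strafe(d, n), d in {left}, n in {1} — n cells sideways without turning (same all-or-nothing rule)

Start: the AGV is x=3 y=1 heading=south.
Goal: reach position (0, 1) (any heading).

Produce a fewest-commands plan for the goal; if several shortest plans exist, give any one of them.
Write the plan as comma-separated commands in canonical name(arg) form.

turn(right), move(3)

t0: x=3 y=1 heading=south
1. turn(right) → x=3 y=1 heading=west
2. move(3) → x=0 y=1 heading=west
nothing shorter than 2 reaches the goal.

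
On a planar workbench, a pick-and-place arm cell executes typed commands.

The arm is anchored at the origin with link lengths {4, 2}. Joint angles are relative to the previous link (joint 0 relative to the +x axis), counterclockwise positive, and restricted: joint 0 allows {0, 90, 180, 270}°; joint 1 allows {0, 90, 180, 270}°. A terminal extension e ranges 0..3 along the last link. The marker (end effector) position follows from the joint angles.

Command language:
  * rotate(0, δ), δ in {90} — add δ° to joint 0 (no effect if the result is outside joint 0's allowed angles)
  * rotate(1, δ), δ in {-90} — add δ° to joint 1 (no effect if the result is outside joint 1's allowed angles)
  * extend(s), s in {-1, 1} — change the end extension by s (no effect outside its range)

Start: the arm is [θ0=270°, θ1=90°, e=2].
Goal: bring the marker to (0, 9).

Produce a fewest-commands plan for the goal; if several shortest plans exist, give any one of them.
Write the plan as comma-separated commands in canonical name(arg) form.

rotate(0, 90), rotate(0, 90), extend(1), rotate(1, -90)

begin: [θ0=270°, θ1=90°, e=2]
t=1 rotate(0, 90) ⇒ [θ0=0°, θ1=90°, e=2]
t=2 rotate(0, 90) ⇒ [θ0=90°, θ1=90°, e=2]
t=3 extend(1) ⇒ [θ0=90°, θ1=90°, e=3]
t=4 rotate(1, -90) ⇒ [θ0=90°, θ1=0°, e=3]
nothing shorter than 4 reaches the goal.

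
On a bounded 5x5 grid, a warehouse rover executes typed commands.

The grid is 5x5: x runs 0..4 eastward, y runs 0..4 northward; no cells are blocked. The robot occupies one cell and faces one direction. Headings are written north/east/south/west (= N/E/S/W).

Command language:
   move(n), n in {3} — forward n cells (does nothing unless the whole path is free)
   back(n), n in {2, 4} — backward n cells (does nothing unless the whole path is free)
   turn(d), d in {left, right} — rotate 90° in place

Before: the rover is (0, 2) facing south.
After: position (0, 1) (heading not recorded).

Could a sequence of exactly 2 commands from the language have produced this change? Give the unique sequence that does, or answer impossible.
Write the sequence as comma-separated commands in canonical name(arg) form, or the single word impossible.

back(2), move(3)

key: running move(3) before back(2) would end elsewhere — order is forced
begin: (0, 2) facing south
t=1 back(2) ⇒ (0, 4) facing south
t=2 move(3) ⇒ (0, 1) facing south
uniquely the one of 25 2-step routes that fits.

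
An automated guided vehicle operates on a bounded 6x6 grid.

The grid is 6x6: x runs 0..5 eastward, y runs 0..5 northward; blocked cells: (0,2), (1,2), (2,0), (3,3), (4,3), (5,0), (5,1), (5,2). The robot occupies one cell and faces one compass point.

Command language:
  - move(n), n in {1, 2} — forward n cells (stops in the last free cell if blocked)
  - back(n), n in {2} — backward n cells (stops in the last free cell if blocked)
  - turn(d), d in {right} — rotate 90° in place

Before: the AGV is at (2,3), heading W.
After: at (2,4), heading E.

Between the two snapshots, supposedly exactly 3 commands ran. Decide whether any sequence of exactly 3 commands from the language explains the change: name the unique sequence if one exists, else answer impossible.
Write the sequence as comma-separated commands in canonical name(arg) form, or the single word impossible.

key: position moved to (2,4) AND the heading swung to E — translation plus rotation needed
begin: at (2,3), heading W
step 1 (turn(right)): at (2,3), heading N
step 2 (move(1)): at (2,4), heading N
step 3 (turn(right)): at (2,4), heading E
no rival 3-sequence matches.

turn(right), move(1), turn(right)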